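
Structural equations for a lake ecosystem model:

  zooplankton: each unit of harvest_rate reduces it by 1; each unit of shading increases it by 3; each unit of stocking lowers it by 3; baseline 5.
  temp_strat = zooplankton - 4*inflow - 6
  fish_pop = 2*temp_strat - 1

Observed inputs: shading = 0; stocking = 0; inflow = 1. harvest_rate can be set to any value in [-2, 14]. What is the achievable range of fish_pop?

Substituting into the zooplankton equation gives zooplankton = -harvest_rate + 5.
Substituting into the temp_strat equation gives temp_strat = -harvest_rate - 5.
Substituting into the fish_pop equation gives fish_pop = -2*harvest_rate - 11.
Linear in harvest_rate, so extremes are at the endpoints: harvest_rate = -2 gives fish_pop = -7; harvest_rate = 14 gives fish_pop = -39.

-39 to -7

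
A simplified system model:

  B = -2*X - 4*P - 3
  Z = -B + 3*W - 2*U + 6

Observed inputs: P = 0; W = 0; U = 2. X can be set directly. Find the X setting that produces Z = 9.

Substituting into the B equation gives B = -2*X - 3.
Z becomes 2*X + 5.
Solve 2*X + 5 = 9: X = (9 - 5) / 2 = 2.

X = 2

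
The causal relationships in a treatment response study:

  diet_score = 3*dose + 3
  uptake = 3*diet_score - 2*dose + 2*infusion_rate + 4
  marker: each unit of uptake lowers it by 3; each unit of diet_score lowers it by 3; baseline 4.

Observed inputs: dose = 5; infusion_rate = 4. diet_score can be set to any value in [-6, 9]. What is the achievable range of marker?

-110 to 70

Intervening on diet_score fixes its value directly, overriding its dependence on dose.
Substituting into the uptake equation gives uptake = 3*diet_score + 2.
Substituting into the marker equation gives marker = -12*diet_score - 2.
Linear in diet_score, so extremes are at the endpoints: diet_score = -6 gives marker = 70; diet_score = 9 gives marker = -110.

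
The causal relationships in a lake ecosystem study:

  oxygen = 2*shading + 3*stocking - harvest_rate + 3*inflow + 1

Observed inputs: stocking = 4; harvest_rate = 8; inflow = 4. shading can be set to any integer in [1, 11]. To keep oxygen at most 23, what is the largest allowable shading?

shading = 3

Substituting into the oxygen equation gives oxygen = 2*shading + 17.
Require 2*shading + 17 ≤ 23, so shading ≤ 3.
The largest integer in [1, 11] satisfying this is 3.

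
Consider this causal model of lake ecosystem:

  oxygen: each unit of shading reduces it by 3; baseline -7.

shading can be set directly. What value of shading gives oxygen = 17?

shading = -8

Solve -3*shading - 7 = 17: shading = (17 + 7) / -3 = -8.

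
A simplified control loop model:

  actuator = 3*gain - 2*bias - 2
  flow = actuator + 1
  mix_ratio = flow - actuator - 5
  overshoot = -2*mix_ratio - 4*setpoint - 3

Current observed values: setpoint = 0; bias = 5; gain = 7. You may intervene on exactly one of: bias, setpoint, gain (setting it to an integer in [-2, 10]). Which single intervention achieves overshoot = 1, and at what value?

set setpoint = 1

Intervening on bias: the paths from bias to overshoot cancel (net effect zero), leaving overshoot = 5; 1 is unreachable this way.
Intervening on setpoint: with other inputs at their observed values, overshoot = -4*setpoint + 5. Solving for 1 gives setpoint = 1, within [-2, 10].
Intervening on gain: the paths from gain to overshoot cancel (net effect zero), leaving overshoot = 5; 1 is unreachable this way.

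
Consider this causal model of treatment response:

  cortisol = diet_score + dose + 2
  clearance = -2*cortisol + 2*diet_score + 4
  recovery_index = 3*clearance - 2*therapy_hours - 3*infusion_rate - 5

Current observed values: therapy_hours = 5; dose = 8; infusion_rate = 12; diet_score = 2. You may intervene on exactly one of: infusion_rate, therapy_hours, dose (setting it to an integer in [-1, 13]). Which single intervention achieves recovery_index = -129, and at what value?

set dose = 13

Intervening on infusion_rate: recovery_index = -3*infusion_rate - 63. Reaching -129 requires infusion_rate = 22, outside [-1, 13].
Intervening on therapy_hours: recovery_index = -2*therapy_hours - 89. Reaching -129 requires therapy_hours = 20, outside [-1, 13].
Intervening on dose: with other inputs at their observed values, recovery_index = -6*dose - 51. Solving for -129 gives dose = 13, within [-1, 13].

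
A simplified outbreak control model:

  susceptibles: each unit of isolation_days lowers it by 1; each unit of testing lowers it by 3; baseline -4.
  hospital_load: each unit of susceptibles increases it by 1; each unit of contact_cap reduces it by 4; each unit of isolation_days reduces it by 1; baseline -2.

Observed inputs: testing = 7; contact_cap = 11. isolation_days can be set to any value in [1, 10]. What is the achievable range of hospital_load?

Substituting into the susceptibles equation gives susceptibles = -isolation_days - 25.
Substituting into the hospital_load equation gives hospital_load = -2*isolation_days - 71.
Linear in isolation_days, so extremes are at the endpoints: isolation_days = 1 gives hospital_load = -73; isolation_days = 10 gives hospital_load = -91.

-91 to -73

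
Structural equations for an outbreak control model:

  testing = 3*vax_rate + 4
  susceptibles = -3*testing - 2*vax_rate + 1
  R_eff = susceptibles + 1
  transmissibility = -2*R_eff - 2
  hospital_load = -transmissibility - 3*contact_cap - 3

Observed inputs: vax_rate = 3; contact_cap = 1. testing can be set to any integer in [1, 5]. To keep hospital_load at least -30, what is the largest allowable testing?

Intervening on testing fixes its value directly, overriding its dependence on vax_rate.
Substituting into the susceptibles equation gives susceptibles = -3*testing - 5.
Substituting into the R_eff equation gives R_eff = -3*testing - 4.
Substituting into the transmissibility equation gives transmissibility = 6*testing + 6.
This gives hospital_load = -6*testing - 12.
Require -6*testing - 12 ≥ -30, so testing ≤ 3.
The largest integer in [1, 5] satisfying this is 3.

testing = 3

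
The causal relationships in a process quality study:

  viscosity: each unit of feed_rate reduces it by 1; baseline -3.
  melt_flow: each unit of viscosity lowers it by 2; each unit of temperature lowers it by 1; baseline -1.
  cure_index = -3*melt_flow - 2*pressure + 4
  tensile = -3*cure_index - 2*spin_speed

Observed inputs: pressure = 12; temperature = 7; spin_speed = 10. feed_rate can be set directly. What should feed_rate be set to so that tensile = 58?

feed_rate = 2

Substituting into the melt_flow equation gives melt_flow = 2*feed_rate - 2.
Substituting into the cure_index equation gives cure_index = -6*feed_rate - 14.
Substituting into the tensile equation gives tensile = 18*feed_rate + 22.
Solve 18*feed_rate + 22 = 58: feed_rate = (58 - 22) / 18 = 2.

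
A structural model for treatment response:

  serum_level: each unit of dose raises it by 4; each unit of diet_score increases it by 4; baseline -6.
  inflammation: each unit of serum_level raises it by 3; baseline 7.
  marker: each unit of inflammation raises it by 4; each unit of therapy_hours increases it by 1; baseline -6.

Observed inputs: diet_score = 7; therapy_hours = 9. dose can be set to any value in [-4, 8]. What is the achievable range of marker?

103 to 679

Substituting into the serum_level equation gives serum_level = 4*dose + 22.
Substituting into the inflammation equation gives inflammation = 12*dose + 73.
So marker = 48*dose + 295.
Linear in dose, so extremes are at the endpoints: dose = -4 gives marker = 103; dose = 8 gives marker = 679.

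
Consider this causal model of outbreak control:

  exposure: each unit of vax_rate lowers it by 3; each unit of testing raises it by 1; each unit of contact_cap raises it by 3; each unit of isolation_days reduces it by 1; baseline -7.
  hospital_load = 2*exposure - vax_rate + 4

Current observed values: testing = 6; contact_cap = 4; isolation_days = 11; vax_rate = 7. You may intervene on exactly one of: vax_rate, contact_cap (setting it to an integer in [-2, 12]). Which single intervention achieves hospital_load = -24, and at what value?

Intervening on vax_rate: with other inputs at their observed values, hospital_load = -7*vax_rate + 4. Solving for -24 gives vax_rate = 4, within [-2, 12].
Intervening on contact_cap: hospital_load = 6*contact_cap - 69. Reaching -24 requires contact_cap = 15/2, not an integer.

set vax_rate = 4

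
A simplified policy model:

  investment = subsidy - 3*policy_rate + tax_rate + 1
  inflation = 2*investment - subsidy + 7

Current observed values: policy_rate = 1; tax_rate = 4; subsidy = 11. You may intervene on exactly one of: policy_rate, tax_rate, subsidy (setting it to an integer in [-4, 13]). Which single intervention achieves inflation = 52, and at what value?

Intervening on policy_rate: with other inputs at their observed values, inflation = -6*policy_rate + 28. Solving for 52 gives policy_rate = -4, within [-4, 13].
Intervening on tax_rate: inflation = 2*tax_rate + 14. Reaching 52 requires tax_rate = 19, outside [-4, 13].
Intervening on subsidy: inflation = subsidy + 11. Reaching 52 requires subsidy = 41, outside [-4, 13].

set policy_rate = -4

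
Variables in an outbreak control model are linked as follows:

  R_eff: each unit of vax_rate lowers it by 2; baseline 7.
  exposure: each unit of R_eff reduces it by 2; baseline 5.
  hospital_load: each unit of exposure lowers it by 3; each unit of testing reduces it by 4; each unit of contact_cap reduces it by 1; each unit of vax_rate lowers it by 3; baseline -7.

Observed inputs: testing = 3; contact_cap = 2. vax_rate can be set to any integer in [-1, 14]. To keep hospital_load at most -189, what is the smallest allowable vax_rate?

vax_rate = 13

Substituting into the exposure equation gives exposure = 4*vax_rate - 9.
hospital_load becomes -15*vax_rate + 6.
Require -15*vax_rate + 6 ≤ -189, so vax_rate ≥ 13.
The smallest integer in [-1, 14] satisfying this is 13.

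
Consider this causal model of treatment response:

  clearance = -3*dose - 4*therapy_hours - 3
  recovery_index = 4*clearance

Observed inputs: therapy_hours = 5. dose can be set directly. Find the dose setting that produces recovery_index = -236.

dose = 12

Substituting into the clearance equation gives clearance = -3*dose - 23.
So recovery_index = -12*dose - 92.
Solve -12*dose - 92 = -236: dose = (-236 + 92) / -12 = 12.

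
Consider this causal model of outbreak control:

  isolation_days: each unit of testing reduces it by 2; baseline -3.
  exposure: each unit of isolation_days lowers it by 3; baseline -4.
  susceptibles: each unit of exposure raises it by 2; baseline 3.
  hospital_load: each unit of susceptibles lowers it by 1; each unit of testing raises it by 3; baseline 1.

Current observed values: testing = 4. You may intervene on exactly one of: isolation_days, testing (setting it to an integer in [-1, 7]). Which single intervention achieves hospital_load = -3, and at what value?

Intervening on isolation_days: hospital_load = 6*isolation_days + 18. Reaching -3 requires isolation_days = -7/2, not an integer.
Intervening on testing: with other inputs at their observed values, hospital_load = -9*testing - 12. Solving for -3 gives testing = -1, within [-1, 7].

set testing = -1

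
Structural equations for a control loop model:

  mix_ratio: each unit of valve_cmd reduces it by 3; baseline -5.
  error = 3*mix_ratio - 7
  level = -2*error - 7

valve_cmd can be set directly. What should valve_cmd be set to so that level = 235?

valve_cmd = 11

Substituting into the error equation gives error = -9*valve_cmd - 22.
level becomes 18*valve_cmd + 37.
Solve 18*valve_cmd + 37 = 235: valve_cmd = (235 - 37) / 18 = 11.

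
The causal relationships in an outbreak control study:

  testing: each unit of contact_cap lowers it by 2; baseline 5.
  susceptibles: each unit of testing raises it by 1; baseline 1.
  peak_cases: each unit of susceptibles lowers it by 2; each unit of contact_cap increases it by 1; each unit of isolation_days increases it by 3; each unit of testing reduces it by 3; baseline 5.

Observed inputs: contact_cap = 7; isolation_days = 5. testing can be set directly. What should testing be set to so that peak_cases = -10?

Intervening on testing fixes its value directly, overriding its dependence on contact_cap.
Substituting into the peak_cases equation gives peak_cases = -5*testing + 25.
Solve -5*testing + 25 = -10: testing = (-10 - 25) / -5 = 7.

testing = 7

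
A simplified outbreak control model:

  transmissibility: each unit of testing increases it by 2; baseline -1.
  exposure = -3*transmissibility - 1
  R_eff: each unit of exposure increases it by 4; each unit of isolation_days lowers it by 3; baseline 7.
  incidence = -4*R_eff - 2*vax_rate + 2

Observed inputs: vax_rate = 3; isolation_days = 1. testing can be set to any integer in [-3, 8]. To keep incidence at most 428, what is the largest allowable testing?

Substituting into the exposure equation gives exposure = -6*testing + 2.
Substituting into the R_eff equation gives R_eff = -24*testing + 12.
incidence becomes 96*testing - 52.
Require 96*testing - 52 ≤ 428, so testing ≤ 5.
The largest integer in [-3, 8] satisfying this is 5.

testing = 5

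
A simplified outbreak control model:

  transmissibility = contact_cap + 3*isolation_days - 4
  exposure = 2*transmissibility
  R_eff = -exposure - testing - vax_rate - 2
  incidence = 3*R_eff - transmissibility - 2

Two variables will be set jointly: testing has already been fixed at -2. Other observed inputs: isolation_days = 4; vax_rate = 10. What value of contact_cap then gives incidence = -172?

With testing held at -2:
Substituting into the transmissibility equation gives transmissibility = contact_cap + 8.
exposure becomes 2*contact_cap + 16.
Substituting into the R_eff equation gives R_eff = -2*contact_cap - 26.
incidence becomes -7*contact_cap - 88.
Solve -7*contact_cap - 88 = -172: contact_cap = (-172 + 88) / -7 = 12.

contact_cap = 12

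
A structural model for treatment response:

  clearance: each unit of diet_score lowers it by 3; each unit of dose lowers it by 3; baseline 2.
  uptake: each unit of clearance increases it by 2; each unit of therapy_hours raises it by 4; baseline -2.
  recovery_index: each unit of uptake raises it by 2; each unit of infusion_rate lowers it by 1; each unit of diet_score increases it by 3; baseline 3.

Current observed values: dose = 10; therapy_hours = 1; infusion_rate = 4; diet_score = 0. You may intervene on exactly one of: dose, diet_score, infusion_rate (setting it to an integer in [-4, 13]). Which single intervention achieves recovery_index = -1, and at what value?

Intervening on dose: with other inputs at their observed values, recovery_index = -12*dose + 11. Solving for -1 gives dose = 1, within [-4, 13].
Intervening on diet_score: recovery_index = -9*diet_score - 109. Reaching -1 requires diet_score = -12, outside [-4, 13].
Intervening on infusion_rate: recovery_index = -infusion_rate - 105. Reaching -1 requires infusion_rate = -104, outside [-4, 13].

set dose = 1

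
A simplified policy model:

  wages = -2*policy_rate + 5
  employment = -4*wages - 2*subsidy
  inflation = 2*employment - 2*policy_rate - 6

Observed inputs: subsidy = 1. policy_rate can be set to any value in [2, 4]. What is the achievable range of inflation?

-22 to 6

Substituting into the employment equation gives employment = 8*policy_rate - 22.
This gives inflation = 14*policy_rate - 50.
Linear in policy_rate, so extremes are at the endpoints: policy_rate = 2 gives inflation = -22; policy_rate = 4 gives inflation = 6.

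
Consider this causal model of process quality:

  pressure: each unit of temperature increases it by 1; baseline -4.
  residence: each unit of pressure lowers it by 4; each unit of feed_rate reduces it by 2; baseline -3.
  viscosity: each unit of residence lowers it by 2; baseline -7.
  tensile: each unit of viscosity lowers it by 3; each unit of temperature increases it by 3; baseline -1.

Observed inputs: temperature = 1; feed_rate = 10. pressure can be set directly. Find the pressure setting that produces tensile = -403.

pressure = 12

Intervening on pressure fixes its value directly, overriding its dependence on temperature.
Substituting into the residence equation gives residence = -4*pressure - 23.
So viscosity = 8*pressure + 39.
Substituting into the tensile equation gives tensile = -24*pressure - 115.
Solve -24*pressure - 115 = -403: pressure = (-403 + 115) / -24 = 12.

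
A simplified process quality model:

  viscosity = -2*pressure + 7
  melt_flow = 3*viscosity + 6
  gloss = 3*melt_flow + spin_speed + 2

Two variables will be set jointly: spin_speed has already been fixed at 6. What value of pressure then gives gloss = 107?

With spin_speed held at 6:
Substituting into the melt_flow equation gives melt_flow = -6*pressure + 27.
Substituting into the gloss equation gives gloss = -18*pressure + 89.
Solve -18*pressure + 89 = 107: pressure = (107 - 89) / -18 = -1.

pressure = -1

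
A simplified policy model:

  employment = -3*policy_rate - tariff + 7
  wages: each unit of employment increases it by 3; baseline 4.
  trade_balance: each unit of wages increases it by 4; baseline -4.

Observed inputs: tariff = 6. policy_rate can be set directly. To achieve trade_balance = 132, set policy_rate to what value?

Substituting into the employment equation gives employment = -3*policy_rate + 1.
Substituting into the wages equation gives wages = -9*policy_rate + 7.
So trade_balance = -36*policy_rate + 24.
Solve -36*policy_rate + 24 = 132: policy_rate = (132 - 24) / -36 = -3.

policy_rate = -3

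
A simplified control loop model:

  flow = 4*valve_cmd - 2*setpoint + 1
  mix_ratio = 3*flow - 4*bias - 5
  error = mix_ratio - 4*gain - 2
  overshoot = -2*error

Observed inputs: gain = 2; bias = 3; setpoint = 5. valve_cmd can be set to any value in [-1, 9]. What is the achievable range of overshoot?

-108 to 132

Substituting into the flow equation gives flow = 4*valve_cmd - 9.
This gives mix_ratio = 12*valve_cmd - 44.
Substituting into the error equation gives error = 12*valve_cmd - 54.
So overshoot = -24*valve_cmd + 108.
Linear in valve_cmd, so extremes are at the endpoints: valve_cmd = -1 gives overshoot = 132; valve_cmd = 9 gives overshoot = -108.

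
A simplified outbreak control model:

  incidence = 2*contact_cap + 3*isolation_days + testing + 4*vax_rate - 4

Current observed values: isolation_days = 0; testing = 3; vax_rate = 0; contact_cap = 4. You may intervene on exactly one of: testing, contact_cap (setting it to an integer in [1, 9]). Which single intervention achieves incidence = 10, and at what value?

set testing = 6

Intervening on testing: with other inputs at their observed values, incidence = testing + 4. Solving for 10 gives testing = 6, within [1, 9].
Intervening on contact_cap: incidence = 2*contact_cap - 1. Reaching 10 requires contact_cap = 11/2, not an integer.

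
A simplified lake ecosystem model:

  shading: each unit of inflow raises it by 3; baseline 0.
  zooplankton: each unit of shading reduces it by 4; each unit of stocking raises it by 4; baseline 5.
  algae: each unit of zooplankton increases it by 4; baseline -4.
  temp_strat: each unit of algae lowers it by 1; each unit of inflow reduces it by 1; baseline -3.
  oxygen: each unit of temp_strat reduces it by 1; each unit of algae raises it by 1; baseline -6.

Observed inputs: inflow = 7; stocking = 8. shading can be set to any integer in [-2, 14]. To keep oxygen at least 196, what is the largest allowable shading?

Intervening on shading fixes its value directly, overriding its dependence on inflow.
Substituting into the zooplankton equation gives zooplankton = -4*shading + 37.
algae becomes -16*shading + 144.
Substituting into the temp_strat equation gives temp_strat = 16*shading - 154.
This gives oxygen = -32*shading + 292.
Require -32*shading + 292 ≥ 196, so shading ≤ 3.
The largest integer in [-2, 14] satisfying this is 3.

shading = 3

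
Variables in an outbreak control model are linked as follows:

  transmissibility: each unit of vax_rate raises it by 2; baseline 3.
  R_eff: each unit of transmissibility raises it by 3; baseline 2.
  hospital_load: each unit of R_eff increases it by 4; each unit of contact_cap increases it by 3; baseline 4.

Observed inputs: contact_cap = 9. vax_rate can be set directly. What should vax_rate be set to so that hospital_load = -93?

vax_rate = -7

Substituting into the R_eff equation gives R_eff = 6*vax_rate + 11.
So hospital_load = 24*vax_rate + 75.
Solve 24*vax_rate + 75 = -93: vax_rate = (-93 - 75) / 24 = -7.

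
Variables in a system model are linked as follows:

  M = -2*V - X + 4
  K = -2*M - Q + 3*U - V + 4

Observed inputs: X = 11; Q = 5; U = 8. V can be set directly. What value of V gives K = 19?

Substituting into the M equation gives M = -2*V - 7.
Substituting into the K equation gives K = 3*V + 37.
Solve 3*V + 37 = 19: V = (19 - 37) / 3 = -6.

V = -6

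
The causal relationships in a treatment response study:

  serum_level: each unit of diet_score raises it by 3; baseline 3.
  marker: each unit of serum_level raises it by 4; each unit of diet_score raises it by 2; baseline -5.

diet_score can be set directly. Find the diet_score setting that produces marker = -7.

Substituting into the marker equation gives marker = 14*diet_score + 7.
Solve 14*diet_score + 7 = -7: diet_score = (-7 - 7) / 14 = -1.

diet_score = -1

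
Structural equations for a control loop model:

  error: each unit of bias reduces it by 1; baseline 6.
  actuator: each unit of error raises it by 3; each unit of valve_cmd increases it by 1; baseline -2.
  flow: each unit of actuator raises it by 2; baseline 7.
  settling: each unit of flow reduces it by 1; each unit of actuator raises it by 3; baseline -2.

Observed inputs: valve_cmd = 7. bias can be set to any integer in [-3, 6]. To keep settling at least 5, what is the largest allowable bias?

bias = 3

Substituting into the actuator equation gives actuator = -3*bias + 23.
Substituting into the flow equation gives flow = -6*bias + 53.
settling becomes -3*bias + 14.
Require -3*bias + 14 ≥ 5, so bias ≤ 3.
The largest integer in [-3, 6] satisfying this is 3.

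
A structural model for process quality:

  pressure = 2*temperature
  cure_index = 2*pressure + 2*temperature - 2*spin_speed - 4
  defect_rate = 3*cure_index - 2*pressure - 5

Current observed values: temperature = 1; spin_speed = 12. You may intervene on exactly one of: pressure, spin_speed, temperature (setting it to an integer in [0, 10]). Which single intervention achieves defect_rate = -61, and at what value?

Intervening on pressure: defect_rate = 4*pressure - 83. Reaching -61 requires pressure = 11/2, not an integer.
Intervening on spin_speed: defect_rate = -6*spin_speed - 3. Reaching -61 requires spin_speed = 29/3, not an integer.
Intervening on temperature: with other inputs at their observed values, defect_rate = 14*temperature - 89. Solving for -61 gives temperature = 2, within [0, 10].

set temperature = 2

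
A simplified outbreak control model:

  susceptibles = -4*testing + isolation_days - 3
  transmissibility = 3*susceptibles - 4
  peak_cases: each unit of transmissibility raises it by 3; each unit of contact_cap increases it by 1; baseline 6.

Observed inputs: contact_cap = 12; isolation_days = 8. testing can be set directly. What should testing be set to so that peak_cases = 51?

Substituting into the susceptibles equation gives susceptibles = -4*testing + 5.
This gives transmissibility = -12*testing + 11.
peak_cases becomes -36*testing + 51.
Solve -36*testing + 51 = 51: testing = (51 - 51) / -36 = 0.

testing = 0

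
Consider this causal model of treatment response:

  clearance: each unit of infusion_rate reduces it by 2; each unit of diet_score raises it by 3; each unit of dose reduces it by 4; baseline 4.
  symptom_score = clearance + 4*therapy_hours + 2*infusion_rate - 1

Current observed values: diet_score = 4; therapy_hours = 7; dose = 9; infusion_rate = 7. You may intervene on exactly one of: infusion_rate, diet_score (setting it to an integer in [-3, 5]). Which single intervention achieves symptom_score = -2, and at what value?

Intervening on infusion_rate: the paths from infusion_rate to symptom_score cancel (net effect zero), leaving symptom_score = 7; -2 is unreachable this way.
Intervening on diet_score: with other inputs at their observed values, symptom_score = 3*diet_score - 5. Solving for -2 gives diet_score = 1, within [-3, 5].

set diet_score = 1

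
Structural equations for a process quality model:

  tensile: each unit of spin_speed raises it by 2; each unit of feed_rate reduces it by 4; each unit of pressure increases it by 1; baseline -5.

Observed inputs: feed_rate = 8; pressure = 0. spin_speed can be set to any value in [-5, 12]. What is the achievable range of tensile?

-47 to -13

Substituting into the tensile equation gives tensile = 2*spin_speed - 37.
Linear in spin_speed, so extremes are at the endpoints: spin_speed = -5 gives tensile = -47; spin_speed = 12 gives tensile = -13.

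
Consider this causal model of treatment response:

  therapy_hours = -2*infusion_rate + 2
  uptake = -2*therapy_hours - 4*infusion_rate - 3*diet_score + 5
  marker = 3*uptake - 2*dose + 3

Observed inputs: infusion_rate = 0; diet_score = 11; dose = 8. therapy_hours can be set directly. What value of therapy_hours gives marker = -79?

Intervening on therapy_hours fixes its value directly, overriding its dependence on infusion_rate.
Substituting into the uptake equation gives uptake = -2*therapy_hours - 28.
Substituting into the marker equation gives marker = -6*therapy_hours - 97.
Solve -6*therapy_hours - 97 = -79: therapy_hours = (-79 + 97) / -6 = -3.

therapy_hours = -3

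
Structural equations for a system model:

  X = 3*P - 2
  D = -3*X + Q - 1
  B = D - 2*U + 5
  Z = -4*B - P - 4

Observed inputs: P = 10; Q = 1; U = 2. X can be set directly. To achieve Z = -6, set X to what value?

Intervening on X fixes its value directly, overriding its dependence on P.
Substituting into the D equation gives D = -3*X.
Substituting into the B equation gives B = -3*X + 1.
Z becomes 12*X - 18.
Solve 12*X - 18 = -6: X = (-6 + 18) / 12 = 1.

X = 1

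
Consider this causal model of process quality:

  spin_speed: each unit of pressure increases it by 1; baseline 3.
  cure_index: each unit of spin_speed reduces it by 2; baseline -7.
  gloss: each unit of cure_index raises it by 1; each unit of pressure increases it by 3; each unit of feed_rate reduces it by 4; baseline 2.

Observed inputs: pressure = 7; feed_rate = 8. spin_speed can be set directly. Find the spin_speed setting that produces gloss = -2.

spin_speed = -7

Intervening on spin_speed fixes its value directly, overriding its dependence on pressure.
Substituting into the gloss equation gives gloss = -2*spin_speed - 16.
Solve -2*spin_speed - 16 = -2: spin_speed = (-2 + 16) / -2 = -7.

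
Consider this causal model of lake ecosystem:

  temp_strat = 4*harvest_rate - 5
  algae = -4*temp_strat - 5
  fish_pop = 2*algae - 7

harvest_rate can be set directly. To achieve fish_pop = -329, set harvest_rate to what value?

harvest_rate = 11

Substituting into the algae equation gives algae = -16*harvest_rate + 15.
Substituting into the fish_pop equation gives fish_pop = -32*harvest_rate + 23.
Solve -32*harvest_rate + 23 = -329: harvest_rate = (-329 - 23) / -32 = 11.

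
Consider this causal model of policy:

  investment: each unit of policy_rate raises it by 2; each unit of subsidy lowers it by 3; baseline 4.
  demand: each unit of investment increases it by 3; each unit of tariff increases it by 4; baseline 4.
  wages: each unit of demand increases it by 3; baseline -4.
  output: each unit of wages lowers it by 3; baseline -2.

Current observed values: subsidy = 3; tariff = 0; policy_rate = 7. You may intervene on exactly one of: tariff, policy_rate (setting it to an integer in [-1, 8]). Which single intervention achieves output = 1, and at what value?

set policy_rate = 2

Intervening on tariff: output = -36*tariff - 269. Reaching 1 requires tariff = -15/2, not an integer.
Intervening on policy_rate: with other inputs at their observed values, output = -54*policy_rate + 109. Solving for 1 gives policy_rate = 2, within [-1, 8].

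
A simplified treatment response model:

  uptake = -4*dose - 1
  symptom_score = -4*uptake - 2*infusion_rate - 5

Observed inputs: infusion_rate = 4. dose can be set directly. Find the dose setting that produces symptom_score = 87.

dose = 6

Substituting into the symptom_score equation gives symptom_score = 16*dose - 9.
Solve 16*dose - 9 = 87: dose = (87 + 9) / 16 = 6.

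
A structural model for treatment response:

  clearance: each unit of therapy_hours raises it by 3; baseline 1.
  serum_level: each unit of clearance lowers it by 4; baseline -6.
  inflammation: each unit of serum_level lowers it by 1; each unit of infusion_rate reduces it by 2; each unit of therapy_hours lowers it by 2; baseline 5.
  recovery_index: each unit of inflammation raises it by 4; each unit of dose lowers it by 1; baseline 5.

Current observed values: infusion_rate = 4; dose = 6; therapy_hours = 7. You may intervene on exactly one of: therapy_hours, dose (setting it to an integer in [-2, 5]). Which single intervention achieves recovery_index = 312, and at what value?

Intervening on therapy_hours: recovery_index = 40*therapy_hours + 27. Reaching 312 requires therapy_hours = 57/8, not an integer.
Intervening on dose: with other inputs at their observed values, recovery_index = -dose + 313. Solving for 312 gives dose = 1, within [-2, 5].

set dose = 1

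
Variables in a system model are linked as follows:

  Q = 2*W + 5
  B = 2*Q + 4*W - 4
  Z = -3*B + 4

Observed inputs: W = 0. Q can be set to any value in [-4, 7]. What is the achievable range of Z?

-26 to 40

Intervening on Q fixes its value directly, overriding its dependence on W.
Substituting into the B equation gives B = 2*Q - 4.
Z becomes -6*Q + 16.
Linear in Q, so extremes are at the endpoints: Q = -4 gives Z = 40; Q = 7 gives Z = -26.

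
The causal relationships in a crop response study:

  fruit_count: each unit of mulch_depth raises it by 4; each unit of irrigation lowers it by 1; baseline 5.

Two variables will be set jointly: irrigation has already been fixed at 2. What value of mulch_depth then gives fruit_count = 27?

mulch_depth = 6

With irrigation held at 2:
Substituting into the fruit_count equation gives fruit_count = 4*mulch_depth + 3.
Solve 4*mulch_depth + 3 = 27: mulch_depth = (27 - 3) / 4 = 6.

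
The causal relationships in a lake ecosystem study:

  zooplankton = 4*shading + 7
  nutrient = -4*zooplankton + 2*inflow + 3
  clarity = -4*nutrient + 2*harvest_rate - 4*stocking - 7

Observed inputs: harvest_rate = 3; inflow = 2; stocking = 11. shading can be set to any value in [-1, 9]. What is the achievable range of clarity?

Substituting into the nutrient equation gives nutrient = -16*shading - 21.
So clarity = 64*shading + 39.
Linear in shading, so extremes are at the endpoints: shading = -1 gives clarity = -25; shading = 9 gives clarity = 615.

-25 to 615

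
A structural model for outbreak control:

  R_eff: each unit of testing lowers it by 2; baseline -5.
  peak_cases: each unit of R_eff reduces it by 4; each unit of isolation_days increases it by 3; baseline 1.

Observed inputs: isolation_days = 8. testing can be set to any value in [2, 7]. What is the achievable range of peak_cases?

61 to 101

Substituting into the peak_cases equation gives peak_cases = 8*testing + 45.
Linear in testing, so extremes are at the endpoints: testing = 2 gives peak_cases = 61; testing = 7 gives peak_cases = 101.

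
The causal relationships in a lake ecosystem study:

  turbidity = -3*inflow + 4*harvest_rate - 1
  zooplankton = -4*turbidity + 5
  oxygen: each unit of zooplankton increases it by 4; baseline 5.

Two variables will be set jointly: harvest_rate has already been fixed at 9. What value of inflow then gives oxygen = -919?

inflow = -8

With harvest_rate held at 9:
Substituting into the turbidity equation gives turbidity = -3*inflow + 35.
zooplankton becomes 12*inflow - 135.
oxygen becomes 48*inflow - 535.
Solve 48*inflow - 535 = -919: inflow = (-919 + 535) / 48 = -8.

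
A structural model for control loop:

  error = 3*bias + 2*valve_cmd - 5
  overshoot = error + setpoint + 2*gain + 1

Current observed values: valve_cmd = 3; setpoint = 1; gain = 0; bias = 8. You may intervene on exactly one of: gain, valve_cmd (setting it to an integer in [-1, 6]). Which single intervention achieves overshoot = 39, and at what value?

Intervening on gain: with other inputs at their observed values, overshoot = 2*gain + 27. Solving for 39 gives gain = 6, within [-1, 6].
Intervening on valve_cmd: overshoot = 2*valve_cmd + 21. Reaching 39 requires valve_cmd = 9, outside [-1, 6].

set gain = 6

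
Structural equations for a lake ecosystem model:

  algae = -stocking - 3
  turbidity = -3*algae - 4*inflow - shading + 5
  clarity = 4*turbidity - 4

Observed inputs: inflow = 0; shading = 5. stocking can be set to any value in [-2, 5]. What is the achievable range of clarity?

8 to 92

Substituting into the turbidity equation gives turbidity = 3*stocking + 9.
This gives clarity = 12*stocking + 32.
Linear in stocking, so extremes are at the endpoints: stocking = -2 gives clarity = 8; stocking = 5 gives clarity = 92.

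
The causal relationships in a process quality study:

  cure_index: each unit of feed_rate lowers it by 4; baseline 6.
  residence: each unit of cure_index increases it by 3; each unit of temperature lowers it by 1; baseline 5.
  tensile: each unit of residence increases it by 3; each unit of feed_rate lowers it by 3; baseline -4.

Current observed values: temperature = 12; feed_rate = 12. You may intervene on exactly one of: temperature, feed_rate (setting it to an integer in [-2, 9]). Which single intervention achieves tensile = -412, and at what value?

Intervening on temperature: with other inputs at their observed values, tensile = -3*temperature - 403. Solving for -412 gives temperature = 3, within [-2, 9].
Intervening on feed_rate: tensile = -39*feed_rate + 29. Reaching -412 requires feed_rate = 147/13, not an integer.

set temperature = 3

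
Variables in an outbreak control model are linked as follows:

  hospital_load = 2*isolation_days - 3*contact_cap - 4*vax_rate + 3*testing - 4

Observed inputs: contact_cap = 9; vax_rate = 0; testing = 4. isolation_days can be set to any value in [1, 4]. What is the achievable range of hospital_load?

-17 to -11

Substituting into the hospital_load equation gives hospital_load = 2*isolation_days - 19.
Linear in isolation_days, so extremes are at the endpoints: isolation_days = 1 gives hospital_load = -17; isolation_days = 4 gives hospital_load = -11.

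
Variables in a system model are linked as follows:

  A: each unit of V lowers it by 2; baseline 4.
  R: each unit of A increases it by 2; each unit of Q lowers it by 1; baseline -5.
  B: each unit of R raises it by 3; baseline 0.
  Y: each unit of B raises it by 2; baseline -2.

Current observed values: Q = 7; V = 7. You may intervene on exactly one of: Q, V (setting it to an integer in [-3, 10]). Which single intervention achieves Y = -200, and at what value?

Intervening on Q: with other inputs at their observed values, Y = -6*Q - 152. Solving for -200 gives Q = 8, within [-3, 10].
Intervening on V: Y = -24*V - 26. Reaching -200 requires V = 29/4, not an integer.

set Q = 8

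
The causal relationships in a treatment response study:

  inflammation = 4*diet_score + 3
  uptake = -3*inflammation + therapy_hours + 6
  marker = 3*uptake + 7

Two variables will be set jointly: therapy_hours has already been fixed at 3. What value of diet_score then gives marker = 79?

With therapy_hours held at 3:
Substituting into the uptake equation gives uptake = -12*diet_score.
This gives marker = -36*diet_score + 7.
Solve -36*diet_score + 7 = 79: diet_score = (79 - 7) / -36 = -2.

diet_score = -2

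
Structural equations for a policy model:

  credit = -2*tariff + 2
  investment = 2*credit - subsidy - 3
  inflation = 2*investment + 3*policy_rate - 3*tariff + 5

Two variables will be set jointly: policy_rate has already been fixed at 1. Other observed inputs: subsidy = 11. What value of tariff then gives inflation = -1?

With policy_rate held at 1:
Substituting into the investment equation gives investment = -4*tariff - 10.
Substituting into the inflation equation gives inflation = -11*tariff - 12.
Solve -11*tariff - 12 = -1: tariff = (-1 + 12) / -11 = -1.

tariff = -1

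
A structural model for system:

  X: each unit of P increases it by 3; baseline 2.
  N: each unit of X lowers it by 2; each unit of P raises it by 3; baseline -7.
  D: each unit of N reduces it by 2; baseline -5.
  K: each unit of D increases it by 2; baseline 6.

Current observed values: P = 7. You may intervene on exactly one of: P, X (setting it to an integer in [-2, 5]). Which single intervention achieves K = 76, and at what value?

Intervening on P: with other inputs at their observed values, K = 12*P + 40. Solving for 76 gives P = 3, within [-2, 5].
Intervening on X: K = 8*X - 60. Reaching 76 requires X = 17, outside [-2, 5].

set P = 3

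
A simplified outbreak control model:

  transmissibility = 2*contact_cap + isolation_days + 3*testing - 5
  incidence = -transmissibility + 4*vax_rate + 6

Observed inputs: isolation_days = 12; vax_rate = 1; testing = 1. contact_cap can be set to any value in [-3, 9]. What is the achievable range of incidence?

Substituting into the transmissibility equation gives transmissibility = 2*contact_cap + 10.
Substituting into the incidence equation gives incidence = -2*contact_cap.
Linear in contact_cap, so extremes are at the endpoints: contact_cap = -3 gives incidence = 6; contact_cap = 9 gives incidence = -18.

-18 to 6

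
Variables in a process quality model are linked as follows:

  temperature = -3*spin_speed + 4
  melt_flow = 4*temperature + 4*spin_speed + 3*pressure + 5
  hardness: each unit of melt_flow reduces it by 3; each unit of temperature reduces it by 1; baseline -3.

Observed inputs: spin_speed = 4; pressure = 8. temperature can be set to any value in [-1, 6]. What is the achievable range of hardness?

Intervening on temperature fixes its value directly, overriding its dependence on spin_speed.
Substituting into the melt_flow equation gives melt_flow = 4*temperature + 45.
This gives hardness = -13*temperature - 138.
Linear in temperature, so extremes are at the endpoints: temperature = -1 gives hardness = -125; temperature = 6 gives hardness = -216.

-216 to -125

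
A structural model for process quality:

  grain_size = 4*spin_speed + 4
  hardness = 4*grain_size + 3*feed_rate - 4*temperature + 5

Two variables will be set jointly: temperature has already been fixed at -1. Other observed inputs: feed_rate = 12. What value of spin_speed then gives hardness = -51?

With temperature held at -1:
Substituting into the hardness equation gives hardness = 16*spin_speed + 61.
Solve 16*spin_speed + 61 = -51: spin_speed = (-51 - 61) / 16 = -7.

spin_speed = -7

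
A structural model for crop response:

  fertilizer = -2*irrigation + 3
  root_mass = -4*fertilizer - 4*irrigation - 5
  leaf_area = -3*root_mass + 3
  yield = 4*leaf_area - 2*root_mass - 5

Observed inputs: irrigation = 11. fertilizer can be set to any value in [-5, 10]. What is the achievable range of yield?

Intervening on fertilizer fixes its value directly, overriding its dependence on irrigation.
Substituting into the root_mass equation gives root_mass = -4*fertilizer - 49.
leaf_area becomes 12*fertilizer + 150.
This gives yield = 56*fertilizer + 693.
Linear in fertilizer, so extremes are at the endpoints: fertilizer = -5 gives yield = 413; fertilizer = 10 gives yield = 1253.

413 to 1253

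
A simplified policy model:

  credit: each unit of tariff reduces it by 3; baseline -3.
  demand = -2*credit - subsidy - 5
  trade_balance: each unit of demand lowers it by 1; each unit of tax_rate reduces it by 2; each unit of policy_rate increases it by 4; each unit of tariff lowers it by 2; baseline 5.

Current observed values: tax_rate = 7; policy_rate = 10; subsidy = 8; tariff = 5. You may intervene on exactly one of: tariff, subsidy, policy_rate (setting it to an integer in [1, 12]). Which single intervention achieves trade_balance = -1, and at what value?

set subsidy = 9

Intervening on tariff: trade_balance = -8*tariff + 38. Reaching -1 requires tariff = 39/8, not an integer.
Intervening on subsidy: with other inputs at their observed values, trade_balance = subsidy - 10. Solving for -1 gives subsidy = 9, within [1, 12].
Intervening on policy_rate: trade_balance = 4*policy_rate - 42. Reaching -1 requires policy_rate = 41/4, not an integer.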